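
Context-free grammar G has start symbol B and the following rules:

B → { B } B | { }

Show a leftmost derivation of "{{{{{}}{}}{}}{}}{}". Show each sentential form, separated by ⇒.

B ⇒ {B}B ⇒ {{B}B}B ⇒ {{{B}B}B}B ⇒ {{{{B}B}B}B}B ⇒ {{{{{}}B}B}B}B ⇒ {{{{{}}{}}B}B}B ⇒ {{{{{}}{}}{}}B}B ⇒ {{{{{}}{}}{}}{}}B ⇒ {{{{{}}{}}{}}{}}{}

B ⇒ {B}B   [B → { B } B]
{B}B ⇒ {{B}B}B   [B → { B } B]
{{B}B}B ⇒ {{{B}B}B}B   [B → { B } B]
{{{B}B}B}B ⇒ {{{{B}B}B}B}B   [B → { B } B]
{{{{B}B}B}B}B ⇒ {{{{{}}B}B}B}B   [B → { }]
{{{{{}}B}B}B}B ⇒ {{{{{}}{}}B}B}B   [B → { }]
{{{{{}}{}}B}B}B ⇒ {{{{{}}{}}{}}B}B   [B → { }]
{{{{{}}{}}{}}B}B ⇒ {{{{{}}{}}{}}{}}B   [B → { }]
{{{{{}}{}}{}}{}}B ⇒ {{{{{}}{}}{}}{}}{}   [B → { }]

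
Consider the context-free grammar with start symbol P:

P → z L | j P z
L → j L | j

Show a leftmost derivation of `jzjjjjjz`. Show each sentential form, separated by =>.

P=>jPz=>jzLz=>jzjLz=>jzjjLz=>jzjjjLz=>jzjjjjLz=>jzjjjjjz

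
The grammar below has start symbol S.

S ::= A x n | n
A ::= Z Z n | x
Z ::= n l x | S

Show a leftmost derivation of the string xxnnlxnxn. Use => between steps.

S => Axn   [S ::= A x n]
Axn => ZZnxn   [A ::= Z Z n]
ZZnxn => SZnxn   [Z ::= S]
SZnxn => AxnZnxn   [S ::= A x n]
AxnZnxn => xxnZnxn   [A ::= x]
xxnZnxn => xxnnlxnxn   [Z ::= n l x]

S=>Axn=>ZZnxn=>SZnxn=>AxnZnxn=>xxnZnxn=>xxnnlxnxn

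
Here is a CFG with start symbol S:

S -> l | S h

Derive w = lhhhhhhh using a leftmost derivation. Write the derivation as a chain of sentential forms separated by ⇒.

S ⇒ Sh ⇒ Shh ⇒ Shhh ⇒ Shhhh ⇒ Shhhhh ⇒ Shhhhhh ⇒ Shhhhhhh ⇒ lhhhhhhh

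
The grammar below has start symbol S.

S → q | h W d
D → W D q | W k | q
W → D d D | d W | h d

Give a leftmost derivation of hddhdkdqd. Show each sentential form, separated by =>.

S => hWd => hDdDd => hWkdDd => hdWkdDd => hddWkdDd => hddhdkdDd => hddhdkdqd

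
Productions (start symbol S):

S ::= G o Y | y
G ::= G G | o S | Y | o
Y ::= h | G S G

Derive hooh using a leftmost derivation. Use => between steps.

S => GoY   [S ::= G o Y]
GoY => GGoY   [G ::= G G]
GGoY => YGoY   [G ::= Y]
YGoY => hGoY   [Y ::= h]
hGoY => hooY   [G ::= o]
hooY => hooh   [Y ::= h]

S => GoY => GGoY => YGoY => hGoY => hooY => hooh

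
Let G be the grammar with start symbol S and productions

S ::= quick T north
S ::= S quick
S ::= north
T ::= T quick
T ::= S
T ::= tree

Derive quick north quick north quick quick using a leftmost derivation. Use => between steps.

S => S quick => S quick quick => quick T north quick quick => quick T quick north quick quick => quick S quick north quick quick => quick north quick north quick quick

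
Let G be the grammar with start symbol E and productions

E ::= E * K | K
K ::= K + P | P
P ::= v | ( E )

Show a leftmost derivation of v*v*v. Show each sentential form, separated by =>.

E => E*K   [E ::= E * K]
E*K => E*K*K   [E ::= E * K]
E*K*K => K*K*K   [E ::= K]
K*K*K => P*K*K   [K ::= P]
P*K*K => v*K*K   [P ::= v]
v*K*K => v*P*K   [K ::= P]
v*P*K => v*v*K   [P ::= v]
v*v*K => v*v*P   [K ::= P]
v*v*P => v*v*v   [P ::= v]

E => E*K => E*K*K => K*K*K => P*K*K => v*K*K => v*P*K => v*v*K => v*v*P => v*v*v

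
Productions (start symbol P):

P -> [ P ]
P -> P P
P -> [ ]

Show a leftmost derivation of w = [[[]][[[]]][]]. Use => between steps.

P => [P]   [P -> [ P ]]
[P] => [PP]   [P -> P P]
[PP] => [[P]P]   [P -> [ P ]]
[[P]P] => [[[]]P]   [P -> [ ]]
[[[]]P] => [[[]]PP]   [P -> P P]
[[[]]PP] => [[[]][P]P]   [P -> [ P ]]
[[[]][P]P] => [[[]][[P]]P]   [P -> [ P ]]
[[[]][[P]]P] => [[[]][[[]]]P]   [P -> [ ]]
[[[]][[[]]]P] => [[[]][[[]]][]]   [P -> [ ]]

P => [P] => [PP] => [[P]P] => [[[]]P] => [[[]]PP] => [[[]][P]P] => [[[]][[P]]P] => [[[]][[[]]]P] => [[[]][[[]]][]]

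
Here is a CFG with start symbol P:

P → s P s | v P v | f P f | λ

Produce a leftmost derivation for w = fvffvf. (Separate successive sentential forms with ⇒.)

P ⇒ fPf   [P → f P f]
fPf ⇒ fvPvf   [P → v P v]
fvPvf ⇒ fvfPfvf   [P → f P f]
fvfPfvf ⇒ fvffvf   [P → λ]

P ⇒ fPf ⇒ fvPvf ⇒ fvfPfvf ⇒ fvffvf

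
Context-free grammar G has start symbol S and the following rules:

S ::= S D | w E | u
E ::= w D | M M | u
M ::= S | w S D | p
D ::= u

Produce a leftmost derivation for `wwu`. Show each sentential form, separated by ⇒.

S⇒wE⇒wwD⇒wwu

S ⇒ wE   [S ::= w E]
wE ⇒ wwD   [E ::= w D]
wwD ⇒ wwu   [D ::= u]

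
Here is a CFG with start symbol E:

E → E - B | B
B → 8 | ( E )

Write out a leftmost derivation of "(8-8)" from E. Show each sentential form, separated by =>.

E => B   [E → B]
B => (E)   [B → ( E )]
(E) => (E-B)   [E → E - B]
(E-B) => (B-B)   [E → B]
(B-B) => (8-B)   [B → 8]
(8-B) => (8-8)   [B → 8]

E=>B=>(E)=>(E-B)=>(B-B)=>(8-B)=>(8-8)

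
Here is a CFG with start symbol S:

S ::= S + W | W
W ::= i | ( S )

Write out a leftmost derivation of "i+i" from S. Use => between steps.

S => S+W   [S ::= S + W]
S+W => W+W   [S ::= W]
W+W => i+W   [W ::= i]
i+W => i+i   [W ::= i]

S => S+W => W+W => i+W => i+i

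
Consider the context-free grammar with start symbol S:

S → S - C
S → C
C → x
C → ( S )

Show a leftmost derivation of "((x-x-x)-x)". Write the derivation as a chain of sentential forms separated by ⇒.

S ⇒ C ⇒ (S) ⇒ (S-C) ⇒ (C-C) ⇒ ((S)-C) ⇒ ((S-C)-C) ⇒ ((S-C-C)-C) ⇒ ((C-C-C)-C) ⇒ ((x-C-C)-C) ⇒ ((x-x-C)-C) ⇒ ((x-x-x)-C) ⇒ ((x-x-x)-x)

S ⇒ C   [S → C]
C ⇒ (S)   [C → ( S )]
(S) ⇒ (S-C)   [S → S - C]
(S-C) ⇒ (C-C)   [S → C]
(C-C) ⇒ ((S)-C)   [C → ( S )]
((S)-C) ⇒ ((S-C)-C)   [S → S - C]
((S-C)-C) ⇒ ((S-C-C)-C)   [S → S - C]
((S-C-C)-C) ⇒ ((C-C-C)-C)   [S → C]
((C-C-C)-C) ⇒ ((x-C-C)-C)   [C → x]
((x-C-C)-C) ⇒ ((x-x-C)-C)   [C → x]
((x-x-C)-C) ⇒ ((x-x-x)-C)   [C → x]
((x-x-x)-C) ⇒ ((x-x-x)-x)   [C → x]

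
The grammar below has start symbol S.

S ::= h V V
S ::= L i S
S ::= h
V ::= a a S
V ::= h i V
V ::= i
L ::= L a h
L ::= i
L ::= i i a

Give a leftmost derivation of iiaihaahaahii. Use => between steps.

S => LiS => iiaiS => iiaihVV => iiaihaaSV => iiaihaahVVV => iiaihaahaaSVV => iiaihaahaahVV => iiaihaahaahiV => iiaihaahaahii

S => LiS   [S ::= L i S]
LiS => iiaiS   [L ::= i i a]
iiaiS => iiaihVV   [S ::= h V V]
iiaihVV => iiaihaaSV   [V ::= a a S]
iiaihaaSV => iiaihaahVVV   [S ::= h V V]
iiaihaahVVV => iiaihaahaaSVV   [V ::= a a S]
iiaihaahaaSVV => iiaihaahaahVV   [S ::= h]
iiaihaahaahVV => iiaihaahaahiV   [V ::= i]
iiaihaahaahiV => iiaihaahaahii   [V ::= i]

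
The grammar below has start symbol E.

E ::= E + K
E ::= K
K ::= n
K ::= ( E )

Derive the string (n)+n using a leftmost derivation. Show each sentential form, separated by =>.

E => E+K   [E ::= E + K]
E+K => K+K   [E ::= K]
K+K => (E)+K   [K ::= ( E )]
(E)+K => (K)+K   [E ::= K]
(K)+K => (n)+K   [K ::= n]
(n)+K => (n)+n   [K ::= n]

E => E+K => K+K => (E)+K => (K)+K => (n)+K => (n)+n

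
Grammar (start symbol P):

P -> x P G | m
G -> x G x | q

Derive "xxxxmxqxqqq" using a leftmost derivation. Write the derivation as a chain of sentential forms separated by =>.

P=>xPG=>xxPGG=>xxxPGGG=>xxxxPGGGG=>xxxxmGGGG=>xxxxmxGxGGG=>xxxxmxqxGGG=>xxxxmxqxqGG=>xxxxmxqxqqG=>xxxxmxqxqqq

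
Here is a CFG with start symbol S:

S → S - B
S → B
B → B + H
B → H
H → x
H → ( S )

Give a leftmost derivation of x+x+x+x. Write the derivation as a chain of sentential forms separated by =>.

S => B => B+H => B+H+H => B+H+H+H => H+H+H+H => x+H+H+H => x+x+H+H => x+x+x+H => x+x+x+x

S => B   [S → B]
B => B+H   [B → B + H]
B+H => B+H+H   [B → B + H]
B+H+H => B+H+H+H   [B → B + H]
B+H+H+H => H+H+H+H   [B → H]
H+H+H+H => x+H+H+H   [H → x]
x+H+H+H => x+x+H+H   [H → x]
x+x+H+H => x+x+x+H   [H → x]
x+x+x+H => x+x+x+x   [H → x]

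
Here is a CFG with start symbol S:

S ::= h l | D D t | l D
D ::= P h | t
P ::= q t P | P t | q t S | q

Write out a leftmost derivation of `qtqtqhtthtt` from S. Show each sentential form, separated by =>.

S => DDt   [S ::= D D t]
DDt => PhDt   [D ::= P h]
PhDt => qtShDt   [P ::= q t S]
qtShDt => qtDDthDt   [S ::= D D t]
qtDDthDt => qtPhDthDt   [D ::= P h]
qtPhDthDt => qtqtPhDthDt   [P ::= q t P]
qtqtPhDthDt => qtqtqhDthDt   [P ::= q]
qtqtqhDthDt => qtqtqhtthDt   [D ::= t]
qtqtqhtthDt => qtqtqhtthtt   [D ::= t]

S => DDt => PhDt => qtShDt => qtDDthDt => qtPhDthDt => qtqtPhDthDt => qtqtqhDthDt => qtqtqhtthDt => qtqtqhtthtt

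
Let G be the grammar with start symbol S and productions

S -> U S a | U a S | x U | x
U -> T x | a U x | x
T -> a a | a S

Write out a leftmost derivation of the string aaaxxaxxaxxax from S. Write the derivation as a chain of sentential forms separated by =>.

S => UaS   [S -> U a S]
UaS => TxaS   [U -> T x]
TxaS => aSxaS   [T -> a S]
aSxaS => aUaSxaS   [S -> U a S]
aUaSxaS => aaUxaSxaS   [U -> a U x]
aaUxaSxaS => aaTxxaSxaS   [U -> T x]
aaTxxaSxaS => aaaSxxaSxaS   [T -> a S]
aaaSxxaSxaS => aaaUSaxxaSxaS   [S -> U S a]
aaaUSaxxaSxaS => aaaxSaxxaSxaS   [U -> x]
aaaxSaxxaSxaS => aaaxxaxxaSxaS   [S -> x]
aaaxxaxxaSxaS => aaaxxaxxaxxaS   [S -> x]
aaaxxaxxaxxaS => aaaxxaxxaxxax   [S -> x]

S => UaS => TxaS => aSxaS => aUaSxaS => aaUxaSxaS => aaTxxaSxaS => aaaSxxaSxaS => aaaUSaxxaSxaS => aaaxSaxxaSxaS => aaaxxaxxaSxaS => aaaxxaxxaxxaS => aaaxxaxxaxxax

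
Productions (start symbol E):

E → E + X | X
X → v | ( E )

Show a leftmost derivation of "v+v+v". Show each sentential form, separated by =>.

E => E+X   [E → E + X]
E+X => E+X+X   [E → E + X]
E+X+X => X+X+X   [E → X]
X+X+X => v+X+X   [X → v]
v+X+X => v+v+X   [X → v]
v+v+X => v+v+v   [X → v]

E => E+X => E+X+X => X+X+X => v+X+X => v+v+X => v+v+v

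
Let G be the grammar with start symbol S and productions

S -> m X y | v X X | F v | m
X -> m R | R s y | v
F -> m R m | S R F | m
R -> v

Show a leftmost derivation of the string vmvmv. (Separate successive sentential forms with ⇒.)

S ⇒ vXX   [S -> v X X]
vXX ⇒ vmRX   [X -> m R]
vmRX ⇒ vmvX   [R -> v]
vmvX ⇒ vmvmR   [X -> m R]
vmvmR ⇒ vmvmv   [R -> v]

S⇒vXX⇒vmRX⇒vmvX⇒vmvmR⇒vmvmv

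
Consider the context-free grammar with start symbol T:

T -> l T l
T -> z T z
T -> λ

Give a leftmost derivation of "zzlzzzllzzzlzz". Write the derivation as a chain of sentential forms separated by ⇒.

T ⇒ zTz   [T -> z T z]
zTz ⇒ zzTzz   [T -> z T z]
zzTzz ⇒ zzlTlzz   [T -> l T l]
zzlTlzz ⇒ zzlzTzlzz   [T -> z T z]
zzlzTzlzz ⇒ zzlzzTzzlzz   [T -> z T z]
zzlzzTzzlzz ⇒ zzlzzzTzzzlzz   [T -> z T z]
zzlzzzTzzzlzz ⇒ zzlzzzlTlzzzlzz   [T -> l T l]
zzlzzzlTlzzzlzz ⇒ zzlzzzllzzzlzz   [T -> λ]

T ⇒ zTz ⇒ zzTzz ⇒ zzlTlzz ⇒ zzlzTzlzz ⇒ zzlzzTzzlzz ⇒ zzlzzzTzzzlzz ⇒ zzlzzzlTlzzzlzz ⇒ zzlzzzllzzzlzz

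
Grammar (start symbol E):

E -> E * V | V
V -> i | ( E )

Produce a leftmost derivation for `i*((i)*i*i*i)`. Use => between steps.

E=>E*V=>V*V=>i*V=>i*(E)=>i*(E*V)=>i*(E*V*V)=>i*(E*V*V*V)=>i*(V*V*V*V)=>i*((E)*V*V*V)=>i*((V)*V*V*V)=>i*((i)*V*V*V)=>i*((i)*i*V*V)=>i*((i)*i*i*V)=>i*((i)*i*i*i)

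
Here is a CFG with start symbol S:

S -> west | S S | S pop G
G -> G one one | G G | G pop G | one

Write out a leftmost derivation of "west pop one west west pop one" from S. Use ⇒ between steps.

S ⇒ S pop G   [S -> S pop G]
S pop G ⇒ S S pop G   [S -> S S]
S S pop G ⇒ S S S pop G   [S -> S S]
S S S pop G ⇒ S pop G S S pop G   [S -> S pop G]
S pop G S S pop G ⇒ west pop G S S pop G   [S -> west]
west pop G S S pop G ⇒ west pop one S S pop G   [G -> one]
west pop one S S pop G ⇒ west pop one west S pop G   [S -> west]
west pop one west S pop G ⇒ west pop one west west pop G   [S -> west]
west pop one west west pop G ⇒ west pop one west west pop one   [G -> one]

S ⇒ S pop G ⇒ S S pop G ⇒ S S S pop G ⇒ S pop G S S pop G ⇒ west pop G S S pop G ⇒ west pop one S S pop G ⇒ west pop one west S pop G ⇒ west pop one west west pop G ⇒ west pop one west west pop one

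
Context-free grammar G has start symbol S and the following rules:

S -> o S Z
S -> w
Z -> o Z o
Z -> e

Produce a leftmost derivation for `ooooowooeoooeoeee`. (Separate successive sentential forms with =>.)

S => oSZ => ooSZZ => oooSZZZ => ooooSZZZZ => oooooSZZZZZ => ooooowZZZZZ => ooooowoZoZZZZ => ooooowooZooZZZZ => ooooowooeooZZZZ => ooooowooeoooZoZZZ => ooooowooeoooeoZZZ => ooooowooeoooeoeZZ => ooooowooeoooeoeeZ => ooooowooeoooeoeee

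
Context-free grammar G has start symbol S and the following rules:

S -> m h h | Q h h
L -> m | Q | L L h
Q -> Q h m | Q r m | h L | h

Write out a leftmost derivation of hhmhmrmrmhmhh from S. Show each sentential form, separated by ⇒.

S ⇒ Qhh ⇒ Qhmhh ⇒ Qrmhmhh ⇒ Qrmrmhmhh ⇒ Qhmrmrmhmhh ⇒ Qhmhmrmrmhmhh ⇒ hhmhmrmrmhmhh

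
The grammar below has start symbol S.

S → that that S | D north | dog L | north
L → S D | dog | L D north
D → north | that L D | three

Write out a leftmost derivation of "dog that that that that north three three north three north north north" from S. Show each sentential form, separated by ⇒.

S ⇒ dog L ⇒ dog L D north ⇒ dog L D north D north ⇒ dog L D north D north D north ⇒ dog S D D north D north D north ⇒ dog that that S D D north D north D north ⇒ dog that that that that S D D north D north D north ⇒ dog that that that that north D D north D north D north ⇒ dog that that that that north three D north D north D north ⇒ dog that that that that north three three north D north D north ⇒ dog that that that that north three three north three north D north ⇒ dog that that that that north three three north three north north north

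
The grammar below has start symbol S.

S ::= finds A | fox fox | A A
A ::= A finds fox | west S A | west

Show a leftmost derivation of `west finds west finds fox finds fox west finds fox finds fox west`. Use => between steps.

S => A A => A finds fox A => A finds fox finds fox A => west S A finds fox finds fox A => west finds A A finds fox finds fox A => west finds A finds fox A finds fox finds fox A => west finds A finds fox finds fox A finds fox finds fox A => west finds west finds fox finds fox A finds fox finds fox A => west finds west finds fox finds fox west finds fox finds fox A => west finds west finds fox finds fox west finds fox finds fox west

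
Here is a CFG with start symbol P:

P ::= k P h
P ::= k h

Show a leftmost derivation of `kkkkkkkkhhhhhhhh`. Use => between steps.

P => kPh   [P ::= k P h]
kPh => kkPhh   [P ::= k P h]
kkPhh => kkkPhhh   [P ::= k P h]
kkkPhhh => kkkkPhhhh   [P ::= k P h]
kkkkPhhhh => kkkkkPhhhhh   [P ::= k P h]
kkkkkPhhhhh => kkkkkkPhhhhhh   [P ::= k P h]
kkkkkkPhhhhhh => kkkkkkkPhhhhhhh   [P ::= k P h]
kkkkkkkPhhhhhhh => kkkkkkkkhhhhhhhh   [P ::= k h]

P => kPh => kkPhh => kkkPhhh => kkkkPhhhh => kkkkkPhhhhh => kkkkkkPhhhhhh => kkkkkkkPhhhhhhh => kkkkkkkkhhhhhhhh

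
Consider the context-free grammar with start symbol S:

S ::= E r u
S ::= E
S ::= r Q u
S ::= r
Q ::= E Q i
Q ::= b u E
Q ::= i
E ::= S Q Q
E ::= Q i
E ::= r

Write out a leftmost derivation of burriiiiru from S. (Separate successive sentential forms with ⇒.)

S ⇒ Eru ⇒ Qiru ⇒ buEiru ⇒ buSQQiru ⇒ buEQQiru ⇒ burQQiru ⇒ burEQiQiru ⇒ burrQiQiru ⇒ burriiQiru ⇒ burriiiiru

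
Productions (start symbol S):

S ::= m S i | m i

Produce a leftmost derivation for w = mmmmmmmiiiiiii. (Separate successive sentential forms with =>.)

S=>mSi=>mmSii=>mmmSiii=>mmmmSiiii=>mmmmmSiiiii=>mmmmmmSiiiiii=>mmmmmmmiiiiiii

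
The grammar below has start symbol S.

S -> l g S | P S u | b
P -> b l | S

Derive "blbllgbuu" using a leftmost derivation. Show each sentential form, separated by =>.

S => PSu => blSu => blPSuu => blblSuu => blbllgSuu => blbllgbuu

S => PSu   [S -> P S u]
PSu => blSu   [P -> b l]
blSu => blPSuu   [S -> P S u]
blPSuu => blblSuu   [P -> b l]
blblSuu => blbllgSuu   [S -> l g S]
blbllgSuu => blbllgbuu   [S -> b]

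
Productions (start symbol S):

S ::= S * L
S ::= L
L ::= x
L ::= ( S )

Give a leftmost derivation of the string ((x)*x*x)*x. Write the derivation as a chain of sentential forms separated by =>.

S=>S*L=>L*L=>(S)*L=>(S*L)*L=>(S*L*L)*L=>(L*L*L)*L=>((S)*L*L)*L=>((L)*L*L)*L=>((x)*L*L)*L=>((x)*x*L)*L=>((x)*x*x)*L=>((x)*x*x)*x

S => S*L   [S ::= S * L]
S*L => L*L   [S ::= L]
L*L => (S)*L   [L ::= ( S )]
(S)*L => (S*L)*L   [S ::= S * L]
(S*L)*L => (S*L*L)*L   [S ::= S * L]
(S*L*L)*L => (L*L*L)*L   [S ::= L]
(L*L*L)*L => ((S)*L*L)*L   [L ::= ( S )]
((S)*L*L)*L => ((L)*L*L)*L   [S ::= L]
((L)*L*L)*L => ((x)*L*L)*L   [L ::= x]
((x)*L*L)*L => ((x)*x*L)*L   [L ::= x]
((x)*x*L)*L => ((x)*x*x)*L   [L ::= x]
((x)*x*x)*L => ((x)*x*x)*x   [L ::= x]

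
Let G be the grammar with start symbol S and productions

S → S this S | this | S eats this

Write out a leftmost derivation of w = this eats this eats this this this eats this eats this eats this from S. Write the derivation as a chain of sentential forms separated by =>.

S => S eats this => S eats this eats this => S this S eats this eats this => S eats this this S eats this eats this => S eats this eats this this S eats this eats this => this eats this eats this this S eats this eats this => this eats this eats this this S eats this eats this eats this => this eats this eats this this this eats this eats this eats this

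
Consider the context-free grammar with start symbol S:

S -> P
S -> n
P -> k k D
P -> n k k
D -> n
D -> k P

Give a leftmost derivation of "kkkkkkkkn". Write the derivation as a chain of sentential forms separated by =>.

S=>P=>kkD=>kkkP=>kkkkkD=>kkkkkkP=>kkkkkkkkD=>kkkkkkkkn

S => P   [S -> P]
P => kkD   [P -> k k D]
kkD => kkkP   [D -> k P]
kkkP => kkkkkD   [P -> k k D]
kkkkkD => kkkkkkP   [D -> k P]
kkkkkkP => kkkkkkkkD   [P -> k k D]
kkkkkkkkD => kkkkkkkkn   [D -> n]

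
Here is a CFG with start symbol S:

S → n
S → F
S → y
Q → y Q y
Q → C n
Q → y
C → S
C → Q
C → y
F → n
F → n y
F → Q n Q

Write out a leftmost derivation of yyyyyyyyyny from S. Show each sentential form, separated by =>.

S=>F=>QnQ=>yQynQ=>yyQyynQ=>yyyQyyynQ=>yyyyQyyyynQ=>yyyyyyyyynQ=>yyyyyyyyyny

S => F   [S → F]
F => QnQ   [F → Q n Q]
QnQ => yQynQ   [Q → y Q y]
yQynQ => yyQyynQ   [Q → y Q y]
yyQyynQ => yyyQyyynQ   [Q → y Q y]
yyyQyyynQ => yyyyQyyyynQ   [Q → y Q y]
yyyyQyyyynQ => yyyyyyyyynQ   [Q → y]
yyyyyyyyynQ => yyyyyyyyyny   [Q → y]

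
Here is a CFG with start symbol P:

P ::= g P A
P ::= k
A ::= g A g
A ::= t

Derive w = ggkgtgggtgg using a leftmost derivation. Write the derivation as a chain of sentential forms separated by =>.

P=>gPA=>ggPAA=>ggkAA=>ggkgAgA=>ggkgtgA=>ggkgtggAg=>ggkgtgggAgg=>ggkgtgggtgg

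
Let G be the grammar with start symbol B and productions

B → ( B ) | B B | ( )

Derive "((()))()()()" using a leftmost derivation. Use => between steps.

B => BB => BBB => BBBB => (B)BBB => ((B))BBB => ((()))BBB => ((()))()BB => ((()))()()B => ((()))()()()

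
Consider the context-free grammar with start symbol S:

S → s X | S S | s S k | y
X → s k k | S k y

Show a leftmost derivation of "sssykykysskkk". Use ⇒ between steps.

S ⇒ sSk   [S → s S k]
sSk ⇒ sSSk   [S → S S]
sSSk ⇒ sSSSk   [S → S S]
sSSSk ⇒ ssSkSSk   [S → s S k]
ssSkSSk ⇒ sssXkSSk   [S → s X]
sssXkSSk ⇒ sssSkykSSk   [X → S k y]
sssSkykSSk ⇒ sssykykSSk   [S → y]
sssykykSSk ⇒ sssykykySk   [S → y]
sssykykySk ⇒ sssykykysXk   [S → s X]
sssykykysXk ⇒ sssykykysskkk   [X → s k k]

S ⇒ sSk ⇒ sSSk ⇒ sSSSk ⇒ ssSkSSk ⇒ sssXkSSk ⇒ sssSkykSSk ⇒ sssykykSSk ⇒ sssykykySk ⇒ sssykykysXk ⇒ sssykykysskkk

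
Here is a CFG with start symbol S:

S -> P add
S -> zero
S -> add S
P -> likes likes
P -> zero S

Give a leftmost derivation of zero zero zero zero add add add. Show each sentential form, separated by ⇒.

S ⇒ P add ⇒ zero S add ⇒ zero P add add ⇒ zero zero S add add ⇒ zero zero P add add add ⇒ zero zero zero S add add add ⇒ zero zero zero zero add add add

S ⇒ P add   [S -> P add]
P add ⇒ zero S add   [P -> zero S]
zero S add ⇒ zero P add add   [S -> P add]
zero P add add ⇒ zero zero S add add   [P -> zero S]
zero zero S add add ⇒ zero zero P add add add   [S -> P add]
zero zero P add add add ⇒ zero zero zero S add add add   [P -> zero S]
zero zero zero S add add add ⇒ zero zero zero zero add add add   [S -> zero]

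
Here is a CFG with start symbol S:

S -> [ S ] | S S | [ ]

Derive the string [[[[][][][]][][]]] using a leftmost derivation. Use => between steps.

S => [S]   [S -> [ S ]]
[S] => [[S]]   [S -> [ S ]]
[[S]] => [[SS]]   [S -> S S]
[[SS]] => [[SSS]]   [S -> S S]
[[SSS]] => [[[S]SS]]   [S -> [ S ]]
[[[S]SS]] => [[[SS]SS]]   [S -> S S]
[[[SS]SS]] => [[[[]S]SS]]   [S -> [ ]]
[[[[]S]SS]] => [[[[]SS]SS]]   [S -> S S]
[[[[]SS]SS]] => [[[[]SSS]SS]]   [S -> S S]
[[[[]SSS]SS]] => [[[[][]SS]SS]]   [S -> [ ]]
[[[[][]SS]SS]] => [[[[][][]S]SS]]   [S -> [ ]]
[[[[][][]S]SS]] => [[[[][][][]]SS]]   [S -> [ ]]
[[[[][][][]]SS]] => [[[[][][][]][]S]]   [S -> [ ]]
[[[[][][][]][]S]] => [[[[][][][]][][]]]   [S -> [ ]]

S => [S] => [[S]] => [[SS]] => [[SSS]] => [[[S]SS]] => [[[SS]SS]] => [[[[]S]SS]] => [[[[]SS]SS]] => [[[[]SSS]SS]] => [[[[][]SS]SS]] => [[[[][][]S]SS]] => [[[[][][][]]SS]] => [[[[][][][]][]S]] => [[[[][][][]][][]]]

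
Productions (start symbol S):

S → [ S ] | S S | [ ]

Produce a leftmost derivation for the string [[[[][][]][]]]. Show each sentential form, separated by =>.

S => [S] => [[S]] => [[SS]] => [[[S]S]] => [[[SS]S]] => [[[SSS]S]] => [[[[]SS]S]] => [[[[][]S]S]] => [[[[][][]]S]] => [[[[][][]][]]]

S => [S]   [S → [ S ]]
[S] => [[S]]   [S → [ S ]]
[[S]] => [[SS]]   [S → S S]
[[SS]] => [[[S]S]]   [S → [ S ]]
[[[S]S]] => [[[SS]S]]   [S → S S]
[[[SS]S]] => [[[SSS]S]]   [S → S S]
[[[SSS]S]] => [[[[]SS]S]]   [S → [ ]]
[[[[]SS]S]] => [[[[][]S]S]]   [S → [ ]]
[[[[][]S]S]] => [[[[][][]]S]]   [S → [ ]]
[[[[][][]]S]] => [[[[][][]][]]]   [S → [ ]]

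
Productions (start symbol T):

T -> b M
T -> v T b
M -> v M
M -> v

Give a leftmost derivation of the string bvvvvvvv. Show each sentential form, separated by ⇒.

T ⇒ bM ⇒ bvM ⇒ bvvM ⇒ bvvvM ⇒ bvvvvM ⇒ bvvvvvM ⇒ bvvvvvvM ⇒ bvvvvvvv

T ⇒ bM   [T -> b M]
bM ⇒ bvM   [M -> v M]
bvM ⇒ bvvM   [M -> v M]
bvvM ⇒ bvvvM   [M -> v M]
bvvvM ⇒ bvvvvM   [M -> v M]
bvvvvM ⇒ bvvvvvM   [M -> v M]
bvvvvvM ⇒ bvvvvvvM   [M -> v M]
bvvvvvvM ⇒ bvvvvvvv   [M -> v]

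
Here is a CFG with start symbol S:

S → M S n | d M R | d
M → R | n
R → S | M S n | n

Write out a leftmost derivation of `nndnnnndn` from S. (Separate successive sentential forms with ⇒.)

S ⇒ MSn ⇒ RSn ⇒ MSnSn ⇒ nSnSn ⇒ nMSnnSn ⇒ nnSnnSn ⇒ nndMRnnSn ⇒ nndnRnnSn ⇒ nndnnnnSn ⇒ nndnnnndn

S ⇒ MSn   [S → M S n]
MSn ⇒ RSn   [M → R]
RSn ⇒ MSnSn   [R → M S n]
MSnSn ⇒ nSnSn   [M → n]
nSnSn ⇒ nMSnnSn   [S → M S n]
nMSnnSn ⇒ nnSnnSn   [M → n]
nnSnnSn ⇒ nndMRnnSn   [S → d M R]
nndMRnnSn ⇒ nndnRnnSn   [M → n]
nndnRnnSn ⇒ nndnnnnSn   [R → n]
nndnnnnSn ⇒ nndnnnndn   [S → d]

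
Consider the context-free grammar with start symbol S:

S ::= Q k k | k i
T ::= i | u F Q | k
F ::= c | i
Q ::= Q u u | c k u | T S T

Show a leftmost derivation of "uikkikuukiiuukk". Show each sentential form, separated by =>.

S => Qkk => Quukk => TSTuukk => uFQSTuukk => uiQSTuukk => uiQuuSTuukk => uiTSTuuSTuukk => uikSTuuSTuukk => uikkiTuuSTuukk => uikkikuuSTuukk => uikkikuukiTuukk => uikkikuukiiuukk

S => Qkk   [S ::= Q k k]
Qkk => Quukk   [Q ::= Q u u]
Quukk => TSTuukk   [Q ::= T S T]
TSTuukk => uFQSTuukk   [T ::= u F Q]
uFQSTuukk => uiQSTuukk   [F ::= i]
uiQSTuukk => uiQuuSTuukk   [Q ::= Q u u]
uiQuuSTuukk => uiTSTuuSTuukk   [Q ::= T S T]
uiTSTuuSTuukk => uikSTuuSTuukk   [T ::= k]
uikSTuuSTuukk => uikkiTuuSTuukk   [S ::= k i]
uikkiTuuSTuukk => uikkikuuSTuukk   [T ::= k]
uikkikuuSTuukk => uikkikuukiTuukk   [S ::= k i]
uikkikuukiTuukk => uikkikuukiiuukk   [T ::= i]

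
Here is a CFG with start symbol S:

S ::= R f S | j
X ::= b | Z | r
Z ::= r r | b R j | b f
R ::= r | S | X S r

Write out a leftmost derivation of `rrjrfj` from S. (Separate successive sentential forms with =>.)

S => RfS   [S ::= R f S]
RfS => XSrfS   [R ::= X S r]
XSrfS => ZSrfS   [X ::= Z]
ZSrfS => rrSrfS   [Z ::= r r]
rrSrfS => rrjrfS   [S ::= j]
rrjrfS => rrjrfj   [S ::= j]

S=>RfS=>XSrfS=>ZSrfS=>rrSrfS=>rrjrfS=>rrjrfj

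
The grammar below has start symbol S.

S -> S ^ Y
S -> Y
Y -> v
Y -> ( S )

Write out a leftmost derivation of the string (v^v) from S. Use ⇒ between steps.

S ⇒ Y   [S -> Y]
Y ⇒ (S)   [Y -> ( S )]
(S) ⇒ (S^Y)   [S -> S ^ Y]
(S^Y) ⇒ (Y^Y)   [S -> Y]
(Y^Y) ⇒ (v^Y)   [Y -> v]
(v^Y) ⇒ (v^v)   [Y -> v]

S ⇒ Y ⇒ (S) ⇒ (S^Y) ⇒ (Y^Y) ⇒ (v^Y) ⇒ (v^v)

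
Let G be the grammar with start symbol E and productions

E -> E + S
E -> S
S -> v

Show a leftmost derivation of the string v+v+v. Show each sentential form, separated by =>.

E => E+S => E+S+S => S+S+S => v+S+S => v+v+S => v+v+v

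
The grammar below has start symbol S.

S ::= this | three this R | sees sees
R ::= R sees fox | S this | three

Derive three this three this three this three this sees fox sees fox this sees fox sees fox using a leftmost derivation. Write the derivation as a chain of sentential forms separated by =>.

S => three this R => three this R sees fox => three this R sees fox sees fox => three this S this sees fox sees fox => three this three this R this sees fox sees fox => three this three this R sees fox this sees fox sees fox => three this three this R sees fox sees fox this sees fox sees fox => three this three this S this sees fox sees fox this sees fox sees fox => three this three this three this R this sees fox sees fox this sees fox sees fox => three this three this three this three this sees fox sees fox this sees fox sees fox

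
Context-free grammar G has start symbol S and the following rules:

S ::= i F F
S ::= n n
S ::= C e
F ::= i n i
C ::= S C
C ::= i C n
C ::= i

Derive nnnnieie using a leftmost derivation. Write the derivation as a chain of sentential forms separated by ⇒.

S ⇒ Ce   [S ::= C e]
Ce ⇒ SCe   [C ::= S C]
SCe ⇒ CeCe   [S ::= C e]
CeCe ⇒ SCeCe   [C ::= S C]
SCeCe ⇒ nnCeCe   [S ::= n n]
nnCeCe ⇒ nnSCeCe   [C ::= S C]
nnSCeCe ⇒ nnnnCeCe   [S ::= n n]
nnnnCeCe ⇒ nnnnieCe   [C ::= i]
nnnnieCe ⇒ nnnnieie   [C ::= i]

S ⇒ Ce ⇒ SCe ⇒ CeCe ⇒ SCeCe ⇒ nnCeCe ⇒ nnSCeCe ⇒ nnnnCeCe ⇒ nnnnieCe ⇒ nnnnieie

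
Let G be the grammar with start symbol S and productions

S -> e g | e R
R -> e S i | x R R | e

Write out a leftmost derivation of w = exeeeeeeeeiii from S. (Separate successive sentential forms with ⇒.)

S ⇒ eR   [S -> e R]
eR ⇒ exRR   [R -> x R R]
exRR ⇒ exeR   [R -> e]
exeR ⇒ exeeSi   [R -> e S i]
exeeSi ⇒ exeeeRi   [S -> e R]
exeeeRi ⇒ exeeeeSii   [R -> e S i]
exeeeeSii ⇒ exeeeeeRii   [S -> e R]
exeeeeeRii ⇒ exeeeeeeSiii   [R -> e S i]
exeeeeeeSiii ⇒ exeeeeeeeRiii   [S -> e R]
exeeeeeeeRiii ⇒ exeeeeeeeeiii   [R -> e]

S⇒eR⇒exRR⇒exeR⇒exeeSi⇒exeeeRi⇒exeeeeSii⇒exeeeeeRii⇒exeeeeeeSiii⇒exeeeeeeeRiii⇒exeeeeeeeeiii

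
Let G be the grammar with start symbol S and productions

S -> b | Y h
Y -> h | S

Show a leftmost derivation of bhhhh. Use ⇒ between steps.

S ⇒ Yh ⇒ Sh ⇒ Yhh ⇒ Shh ⇒ Yhhh ⇒ Shhh ⇒ Yhhhh ⇒ Shhhh ⇒ bhhhh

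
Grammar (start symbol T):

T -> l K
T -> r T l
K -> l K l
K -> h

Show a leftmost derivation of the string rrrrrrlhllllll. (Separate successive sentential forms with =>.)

T => rTl   [T -> r T l]
rTl => rrTll   [T -> r T l]
rrTll => rrrTlll   [T -> r T l]
rrrTlll => rrrrTllll   [T -> r T l]
rrrrTllll => rrrrrTlllll   [T -> r T l]
rrrrrTlllll => rrrrrrTllllll   [T -> r T l]
rrrrrrTllllll => rrrrrrlKllllll   [T -> l K]
rrrrrrlKllllll => rrrrrrlhllllll   [K -> h]

T=>rTl=>rrTll=>rrrTlll=>rrrrTllll=>rrrrrTlllll=>rrrrrrTllllll=>rrrrrrlKllllll=>rrrrrrlhllllll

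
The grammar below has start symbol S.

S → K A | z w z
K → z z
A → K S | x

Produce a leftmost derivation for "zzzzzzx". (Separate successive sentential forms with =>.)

S => KA   [S → K A]
KA => zzA   [K → z z]
zzA => zzKS   [A → K S]
zzKS => zzzzS   [K → z z]
zzzzS => zzzzKA   [S → K A]
zzzzKA => zzzzzzA   [K → z z]
zzzzzzA => zzzzzzx   [A → x]

S=>KA=>zzA=>zzKS=>zzzzS=>zzzzKA=>zzzzzzA=>zzzzzzx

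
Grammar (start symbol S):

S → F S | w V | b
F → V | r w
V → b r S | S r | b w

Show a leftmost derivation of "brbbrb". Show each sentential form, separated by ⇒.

S ⇒ FS   [S → F S]
FS ⇒ VS   [F → V]
VS ⇒ brSS   [V → b r S]
brSS ⇒ brbS   [S → b]
brbS ⇒ brbFS   [S → F S]
brbFS ⇒ brbVS   [F → V]
brbVS ⇒ brbSrS   [V → S r]
brbSrS ⇒ brbbrS   [S → b]
brbbrS ⇒ brbbrb   [S → b]

S ⇒ FS ⇒ VS ⇒ brSS ⇒ brbS ⇒ brbFS ⇒ brbVS ⇒ brbSrS ⇒ brbbrS ⇒ brbbrb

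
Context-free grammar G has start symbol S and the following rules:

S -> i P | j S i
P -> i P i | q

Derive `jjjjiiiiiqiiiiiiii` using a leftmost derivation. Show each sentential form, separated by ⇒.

S ⇒ jSi ⇒ jjSii ⇒ jjjSiii ⇒ jjjjSiiii ⇒ jjjjiPiiii ⇒ jjjjiiPiiiii ⇒ jjjjiiiPiiiiii ⇒ jjjjiiiiPiiiiiii ⇒ jjjjiiiiiPiiiiiiii ⇒ jjjjiiiiiqiiiiiiii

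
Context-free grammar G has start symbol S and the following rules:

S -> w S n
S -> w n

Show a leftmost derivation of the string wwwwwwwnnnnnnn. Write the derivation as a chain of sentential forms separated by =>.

S=>wSn=>wwSnn=>wwwSnnn=>wwwwSnnnn=>wwwwwSnnnnn=>wwwwwwSnnnnnn=>wwwwwwwnnnnnnn

S => wSn   [S -> w S n]
wSn => wwSnn   [S -> w S n]
wwSnn => wwwSnnn   [S -> w S n]
wwwSnnn => wwwwSnnnn   [S -> w S n]
wwwwSnnnn => wwwwwSnnnnn   [S -> w S n]
wwwwwSnnnnn => wwwwwwSnnnnnn   [S -> w S n]
wwwwwwSnnnnnn => wwwwwwwnnnnnnn   [S -> w n]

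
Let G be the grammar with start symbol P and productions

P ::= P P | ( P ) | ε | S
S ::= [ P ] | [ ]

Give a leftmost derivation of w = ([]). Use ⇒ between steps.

P ⇒ PP   [P ::= P P]
PP ⇒ PPP   [P ::= P P]
PPP ⇒ PPPP   [P ::= P P]
PPPP ⇒ (P)PPP   [P ::= ( P )]
(P)PPP ⇒ (S)PPP   [P ::= S]
(S)PPP ⇒ ([])PPP   [S ::= [ ]]
([])PPP ⇒ ([])PP   [P ::= ε]
([])PP ⇒ ([])P   [P ::= ε]
([])P ⇒ ([])   [P ::= ε]

P ⇒ PP ⇒ PPP ⇒ PPPP ⇒ (P)PPP ⇒ (S)PPP ⇒ ([])PPP ⇒ ([])PP ⇒ ([])P ⇒ ([])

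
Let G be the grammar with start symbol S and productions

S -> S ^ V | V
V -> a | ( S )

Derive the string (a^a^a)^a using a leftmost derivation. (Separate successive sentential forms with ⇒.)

S ⇒ S^V   [S -> S ^ V]
S^V ⇒ V^V   [S -> V]
V^V ⇒ (S)^V   [V -> ( S )]
(S)^V ⇒ (S^V)^V   [S -> S ^ V]
(S^V)^V ⇒ (S^V^V)^V   [S -> S ^ V]
(S^V^V)^V ⇒ (V^V^V)^V   [S -> V]
(V^V^V)^V ⇒ (a^V^V)^V   [V -> a]
(a^V^V)^V ⇒ (a^a^V)^V   [V -> a]
(a^a^V)^V ⇒ (a^a^a)^V   [V -> a]
(a^a^a)^V ⇒ (a^a^a)^a   [V -> a]

S⇒S^V⇒V^V⇒(S)^V⇒(S^V)^V⇒(S^V^V)^V⇒(V^V^V)^V⇒(a^V^V)^V⇒(a^a^V)^V⇒(a^a^a)^V⇒(a^a^a)^a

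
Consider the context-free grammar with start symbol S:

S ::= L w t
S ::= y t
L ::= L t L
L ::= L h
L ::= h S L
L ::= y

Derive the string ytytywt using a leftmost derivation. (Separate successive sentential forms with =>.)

S => Lwt   [S ::= L w t]
Lwt => LtLwt   [L ::= L t L]
LtLwt => LtLtLwt   [L ::= L t L]
LtLtLwt => ytLtLwt   [L ::= y]
ytLtLwt => ytytLwt   [L ::= y]
ytytLwt => ytytywt   [L ::= y]

S=>Lwt=>LtLwt=>LtLtLwt=>ytLtLwt=>ytytLwt=>ytytywt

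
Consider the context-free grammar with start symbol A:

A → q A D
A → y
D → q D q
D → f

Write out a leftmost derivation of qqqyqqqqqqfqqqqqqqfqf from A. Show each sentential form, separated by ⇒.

A ⇒ qAD   [A → q A D]
qAD ⇒ qqADD   [A → q A D]
qqADD ⇒ qqqADDD   [A → q A D]
qqqADDD ⇒ qqqyDDD   [A → y]
qqqyDDD ⇒ qqqyqDqDD   [D → q D q]
qqqyqDqDD ⇒ qqqyqqDqqDD   [D → q D q]
qqqyqqDqqDD ⇒ qqqyqqqDqqqDD   [D → q D q]
qqqyqqqDqqqDD ⇒ qqqyqqqqDqqqqDD   [D → q D q]
qqqyqqqqDqqqqDD ⇒ qqqyqqqqqDqqqqqDD   [D → q D q]
qqqyqqqqqDqqqqqDD ⇒ qqqyqqqqqqDqqqqqqDD   [D → q D q]
qqqyqqqqqqDqqqqqqDD ⇒ qqqyqqqqqqfqqqqqqDD   [D → f]
qqqyqqqqqqfqqqqqqDD ⇒ qqqyqqqqqqfqqqqqqqDqD   [D → q D q]
qqqyqqqqqqfqqqqqqqDqD ⇒ qqqyqqqqqqfqqqqqqqfqD   [D → f]
qqqyqqqqqqfqqqqqqqfqD ⇒ qqqyqqqqqqfqqqqqqqfqf   [D → f]

A ⇒ qAD ⇒ qqADD ⇒ qqqADDD ⇒ qqqyDDD ⇒ qqqyqDqDD ⇒ qqqyqqDqqDD ⇒ qqqyqqqDqqqDD ⇒ qqqyqqqqDqqqqDD ⇒ qqqyqqqqqDqqqqqDD ⇒ qqqyqqqqqqDqqqqqqDD ⇒ qqqyqqqqqqfqqqqqqDD ⇒ qqqyqqqqqqfqqqqqqqDqD ⇒ qqqyqqqqqqfqqqqqqqfqD ⇒ qqqyqqqqqqfqqqqqqqfqf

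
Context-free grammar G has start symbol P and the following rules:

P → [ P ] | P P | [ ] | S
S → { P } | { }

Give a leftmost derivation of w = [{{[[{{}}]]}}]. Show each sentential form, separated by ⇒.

P⇒[P]⇒[S]⇒[{P}]⇒[{S}]⇒[{{P}}]⇒[{{[P]}}]⇒[{{[[P]]}}]⇒[{{[[S]]}}]⇒[{{[[{P}]]}}]⇒[{{[[{S}]]}}]⇒[{{[[{{}}]]}}]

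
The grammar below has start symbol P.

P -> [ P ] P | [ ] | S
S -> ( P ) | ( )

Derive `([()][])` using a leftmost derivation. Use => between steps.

P => S   [P -> S]
S => (P)   [S -> ( P )]
(P) => ([P]P)   [P -> [ P ] P]
([P]P) => ([S]P)   [P -> S]
([S]P) => ([()]P)   [S -> ( )]
([()]P) => ([()][])   [P -> [ ]]

P=>S=>(P)=>([P]P)=>([S]P)=>([()]P)=>([()][])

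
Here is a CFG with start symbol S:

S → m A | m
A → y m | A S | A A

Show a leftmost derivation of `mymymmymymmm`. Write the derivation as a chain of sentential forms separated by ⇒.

S ⇒ mA ⇒ mAS ⇒ mASS ⇒ mAASS ⇒ mAAASS ⇒ mASAASS ⇒ mAASAASS ⇒ mymASAASS ⇒ mymymSAASS ⇒ mymymmAASS ⇒ mymymmymASS ⇒ mymymmymymSS ⇒ mymymmymymmS ⇒ mymymmymymmm

S ⇒ mA   [S → m A]
mA ⇒ mAS   [A → A S]
mAS ⇒ mASS   [A → A S]
mASS ⇒ mAASS   [A → A A]
mAASS ⇒ mAAASS   [A → A A]
mAAASS ⇒ mASAASS   [A → A S]
mASAASS ⇒ mAASAASS   [A → A A]
mAASAASS ⇒ mymASAASS   [A → y m]
mymASAASS ⇒ mymymSAASS   [A → y m]
mymymSAASS ⇒ mymymmAASS   [S → m]
mymymmAASS ⇒ mymymmymASS   [A → y m]
mymymmymASS ⇒ mymymmymymSS   [A → y m]
mymymmymymSS ⇒ mymymmymymmS   [S → m]
mymymmymymmS ⇒ mymymmymymmm   [S → m]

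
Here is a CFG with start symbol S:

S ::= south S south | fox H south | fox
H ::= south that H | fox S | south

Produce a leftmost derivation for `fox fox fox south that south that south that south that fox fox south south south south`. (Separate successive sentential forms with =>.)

S => fox H south   [S ::= fox H south]
fox H south => fox fox S south   [H ::= fox S]
fox fox S south => fox fox fox H south south   [S ::= fox H south]
fox fox fox H south south => fox fox fox south that H south south   [H ::= south that H]
fox fox fox south that H south south => fox fox fox south that south that H south south   [H ::= south that H]
fox fox fox south that south that H south south => fox fox fox south that south that south that H south south   [H ::= south that H]
fox fox fox south that south that south that H south south => fox fox fox south that south that south that south that H south south   [H ::= south that H]
fox fox fox south that south that south that south that H south south => fox fox fox south that south that south that south that fox S south south   [H ::= fox S]
fox fox fox south that south that south that south that fox S south south => fox fox fox south that south that south that south that fox fox H south south south   [S ::= fox H south]
fox fox fox south that south that south that south that fox fox H south south south => fox fox fox south that south that south that south that fox fox south south south south   [H ::= south]

S => fox H south => fox fox S south => fox fox fox H south south => fox fox fox south that H south south => fox fox fox south that south that H south south => fox fox fox south that south that south that H south south => fox fox fox south that south that south that south that H south south => fox fox fox south that south that south that south that fox S south south => fox fox fox south that south that south that south that fox fox H south south south => fox fox fox south that south that south that south that fox fox south south south south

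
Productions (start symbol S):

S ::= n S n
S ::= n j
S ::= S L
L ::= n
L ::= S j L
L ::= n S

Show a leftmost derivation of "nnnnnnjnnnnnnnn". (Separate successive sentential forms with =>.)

S=>nSn=>nSLn=>nnSnLn=>nnnSnnLn=>nnnnSnnnLn=>nnnnSLnnnLn=>nnnnnSnLnnnLn=>nnnnnSLnLnnnLn=>nnnnnnjLnLnnnLn=>nnnnnnjnnLnnnLn=>nnnnnnjnnnnnnLn=>nnnnnnjnnnnnnnn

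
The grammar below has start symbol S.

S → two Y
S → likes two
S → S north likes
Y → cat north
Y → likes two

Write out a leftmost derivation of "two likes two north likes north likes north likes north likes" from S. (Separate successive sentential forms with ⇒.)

S ⇒ S north likes   [S → S north likes]
S north likes ⇒ S north likes north likes   [S → S north likes]
S north likes north likes ⇒ S north likes north likes north likes   [S → S north likes]
S north likes north likes north likes ⇒ S north likes north likes north likes north likes   [S → S north likes]
S north likes north likes north likes north likes ⇒ two Y north likes north likes north likes north likes   [S → two Y]
two Y north likes north likes north likes north likes ⇒ two likes two north likes north likes north likes north likes   [Y → likes two]

S ⇒ S north likes ⇒ S north likes north likes ⇒ S north likes north likes north likes ⇒ S north likes north likes north likes north likes ⇒ two Y north likes north likes north likes north likes ⇒ two likes two north likes north likes north likes north likes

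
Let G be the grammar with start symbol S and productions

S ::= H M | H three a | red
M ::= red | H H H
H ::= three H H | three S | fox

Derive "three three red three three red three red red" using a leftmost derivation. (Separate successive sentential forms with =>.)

S => H M => three H H M => three three S H M => three three red H M => three three red three H H M => three three red three three S H M => three three red three three red H M => three three red three three red three S M => three three red three three red three red M => three three red three three red three red red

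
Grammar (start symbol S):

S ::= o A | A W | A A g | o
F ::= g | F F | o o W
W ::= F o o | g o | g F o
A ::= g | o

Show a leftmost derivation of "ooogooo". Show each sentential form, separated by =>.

S => AW   [S ::= A W]
AW => oW   [A ::= o]
oW => oFoo   [W ::= F o o]
oFoo => oooWoo   [F ::= o o W]
oooWoo => ooogooo   [W ::= g o]

S=>AW=>oW=>oFoo=>oooWoo=>ooogooo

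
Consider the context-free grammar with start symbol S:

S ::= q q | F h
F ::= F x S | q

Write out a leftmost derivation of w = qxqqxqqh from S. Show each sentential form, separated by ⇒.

S ⇒ Fh ⇒ FxSh ⇒ FxSxSh ⇒ qxSxSh ⇒ qxqqxSh ⇒ qxqqxqqh

S ⇒ Fh   [S ::= F h]
Fh ⇒ FxSh   [F ::= F x S]
FxSh ⇒ FxSxSh   [F ::= F x S]
FxSxSh ⇒ qxSxSh   [F ::= q]
qxSxSh ⇒ qxqqxSh   [S ::= q q]
qxqqxSh ⇒ qxqqxqqh   [S ::= q q]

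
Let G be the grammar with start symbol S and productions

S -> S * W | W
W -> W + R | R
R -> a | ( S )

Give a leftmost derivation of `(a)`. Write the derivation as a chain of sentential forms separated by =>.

S => W => R => (S) => (W) => (R) => (a)

S => W   [S -> W]
W => R   [W -> R]
R => (S)   [R -> ( S )]
(S) => (W)   [S -> W]
(W) => (R)   [W -> R]
(R) => (a)   [R -> a]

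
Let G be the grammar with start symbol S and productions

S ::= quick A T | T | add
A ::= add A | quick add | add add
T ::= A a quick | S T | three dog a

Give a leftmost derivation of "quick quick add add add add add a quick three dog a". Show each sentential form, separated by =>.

S => quick A T => quick quick add T => quick quick add S T => quick quick add T T => quick quick add A a quick T => quick quick add add A a quick T => quick quick add add add A a quick T => quick quick add add add add add a quick T => quick quick add add add add add a quick three dog a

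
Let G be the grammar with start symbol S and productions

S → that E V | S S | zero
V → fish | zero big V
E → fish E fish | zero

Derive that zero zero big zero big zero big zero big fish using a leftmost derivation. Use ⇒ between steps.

S ⇒ that E V   [S → that E V]
that E V ⇒ that zero V   [E → zero]
that zero V ⇒ that zero zero big V   [V → zero big V]
that zero zero big V ⇒ that zero zero big zero big V   [V → zero big V]
that zero zero big zero big V ⇒ that zero zero big zero big zero big V   [V → zero big V]
that zero zero big zero big zero big V ⇒ that zero zero big zero big zero big zero big V   [V → zero big V]
that zero zero big zero big zero big zero big V ⇒ that zero zero big zero big zero big zero big fish   [V → fish]

S ⇒ that E V ⇒ that zero V ⇒ that zero zero big V ⇒ that zero zero big zero big V ⇒ that zero zero big zero big zero big V ⇒ that zero zero big zero big zero big zero big V ⇒ that zero zero big zero big zero big zero big fish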